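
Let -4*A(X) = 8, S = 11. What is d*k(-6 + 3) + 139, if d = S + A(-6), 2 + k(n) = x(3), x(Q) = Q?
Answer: 148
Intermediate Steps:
A(X) = -2 (A(X) = -¼*8 = -2)
k(n) = 1 (k(n) = -2 + 3 = 1)
d = 9 (d = 11 - 2 = 9)
d*k(-6 + 3) + 139 = 9*1 + 139 = 9 + 139 = 148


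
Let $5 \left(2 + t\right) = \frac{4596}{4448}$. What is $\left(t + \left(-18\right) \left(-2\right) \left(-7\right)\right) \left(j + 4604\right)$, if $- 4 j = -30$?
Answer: $- \frac{13014492293}{11120} \approx -1.1704 \cdot 10^{6}$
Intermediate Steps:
$j = \frac{15}{2}$ ($j = \left(- \frac{1}{4}\right) \left(-30\right) = \frac{15}{2} \approx 7.5$)
$t = - \frac{9971}{5560}$ ($t = -2 + \frac{4596 \cdot \frac{1}{4448}}{5} = -2 + \frac{1}{5} \cdot \frac{1149}{1112} = -2 + \frac{1149}{5560} = - \frac{9971}{5560} \approx -1.7933$)
$\left(t + \left(-18\right) \left(-2\right) \left(-7\right)\right) \left(j + 4604\right) = \left(- \frac{9971}{5560} + \left(-18\right) \left(-2\right) \left(-7\right)\right) \left(\frac{15}{2} + 4604\right) = \left(- \frac{9971}{5560} + 36 \left(-7\right)\right) \frac{9223}{2} = \left(- \frac{9971}{5560} - 252\right) \frac{9223}{2} = \left(- \frac{1411091}{5560}\right) \frac{9223}{2} = - \frac{13014492293}{11120}$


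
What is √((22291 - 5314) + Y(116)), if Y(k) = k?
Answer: √17093 ≈ 130.74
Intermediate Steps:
√((22291 - 5314) + Y(116)) = √((22291 - 5314) + 116) = √(16977 + 116) = √17093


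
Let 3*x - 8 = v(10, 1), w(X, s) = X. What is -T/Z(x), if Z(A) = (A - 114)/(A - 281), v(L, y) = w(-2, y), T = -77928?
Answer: 2717739/14 ≈ 1.9412e+5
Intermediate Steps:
v(L, y) = -2
x = 2 (x = 8/3 + (⅓)*(-2) = 8/3 - ⅔ = 2)
Z(A) = (-114 + A)/(-281 + A)
-T/Z(x) = -(-77928)/((-114 + 2)/(-281 + 2)) = -(-77928)/(-112/(-279)) = -(-77928)/((-1/279*(-112))) = -(-77928)/112/279 = -(-77928)*279/112 = -1*(-2717739/14) = 2717739/14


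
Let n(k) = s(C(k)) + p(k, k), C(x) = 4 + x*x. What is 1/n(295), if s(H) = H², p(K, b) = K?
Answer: 1/7574047136 ≈ 1.3203e-10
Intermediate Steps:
C(x) = 4 + x²
n(k) = k + (4 + k²)² (n(k) = (4 + k²)² + k = k + (4 + k²)²)
1/n(295) = 1/(295 + (4 + 295²)²) = 1/(295 + (4 + 87025)²) = 1/(295 + 87029²) = 1/(295 + 7574046841) = 1/7574047136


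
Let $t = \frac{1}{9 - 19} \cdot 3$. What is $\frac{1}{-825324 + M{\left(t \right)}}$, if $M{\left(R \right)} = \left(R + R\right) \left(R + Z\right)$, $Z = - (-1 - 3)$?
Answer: $- \frac{50}{41266311} \approx -1.2116 \cdot 10^{-6}$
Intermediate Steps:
$Z = 4$ ($Z = \left(-1\right) \left(-4\right) = 4$)
$t = - \frac{3}{10}$ ($t = \frac{1}{-10} \cdot 3 = \left(- \frac{1}{10}\right) 3 = - \frac{3}{10} \approx -0.3$)
$M{\left(R \right)} = 2 R \left(4 + R\right)$ ($M{\left(R \right)} = \left(R + R\right) \left(R + 4\right) = 2 R \left(4 + R\right)$)
$\frac{1}{-825324 + M{\left(t \right)}} = \frac{1}{-825324 + 2 \left(- \frac{3}{10}\right) \left(4 - \frac{3}{10}\right)} = \frac{1}{-825324 + 2 \left(- \frac{3}{10}\right) \frac{37}{10}} = \frac{1}{-825324 - \frac{111}{50}} = \frac{1}{- \frac{41266311}{50}} = - \frac{50}{41266311}$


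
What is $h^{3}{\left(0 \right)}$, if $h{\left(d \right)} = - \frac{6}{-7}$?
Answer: $\frac{216}{343} \approx 0.62974$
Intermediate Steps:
$h{\left(d \right)} = \frac{6}{7}$ ($h{\left(d \right)} = \left(-6\right) \left(- \frac{1}{7}\right) = \frac{6}{7}$)
$h^{3}{\left(0 \right)} = \left(\frac{6}{7}\right)^{3} = \frac{216}{343}$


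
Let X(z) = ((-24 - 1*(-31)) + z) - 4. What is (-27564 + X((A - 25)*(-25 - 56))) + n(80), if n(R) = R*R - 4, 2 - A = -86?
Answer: -26268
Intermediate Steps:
A = 88 (A = 2 - 1*(-86) = 2 + 86 = 88)
n(R) = -4 + R² (n(R) = R² - 4 = -4 + R²)
X(z) = 3 + z (X(z) = ((-24 + 31) + z) - 4 = (7 + z) - 4 = 3 + z)
(-27564 + X((A - 25)*(-25 - 56))) + n(80) = (-27564 + (3 + (88 - 25)*(-25 - 56))) + (-4 + 80²) = (-27564 + (3 + 63*(-81))) + (-4 + 6400) = (-27564 + (3 - 5103)) + 6396 = (-27564 - 5100) + 6396 = -32664 + 6396 = -26268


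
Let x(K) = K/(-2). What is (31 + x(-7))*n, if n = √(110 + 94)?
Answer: 69*√51 ≈ 492.76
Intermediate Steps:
x(K) = -K/2 (x(K) = K*(-½) = -K/2)
n = 2*√51 (n = √204 = 2*√51 ≈ 14.283)
(31 + x(-7))*n = (31 - ½*(-7))*(2*√51) = (31 + 7/2)*(2*√51) = 69*(2*√51)/2 = 69*√51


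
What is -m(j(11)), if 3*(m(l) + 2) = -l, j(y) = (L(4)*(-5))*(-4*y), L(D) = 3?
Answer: 222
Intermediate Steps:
j(y) = 60*y (j(y) = (3*(-5))*(-4*y) = -(-60)*y = 60*y)
m(l) = -2 - l/3 (m(l) = -2 + (-l)/3 = -2 - l/3)
-m(j(11)) = -(-2 - 20*11) = -(-2 - 1/3*660) = -(-2 - 220) = -1*(-222) = 222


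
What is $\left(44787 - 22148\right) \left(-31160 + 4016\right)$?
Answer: $-614513016$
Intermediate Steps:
$\left(44787 - 22148\right) \left(-31160 + 4016\right) = 22639 \left(-27144\right) = -614513016$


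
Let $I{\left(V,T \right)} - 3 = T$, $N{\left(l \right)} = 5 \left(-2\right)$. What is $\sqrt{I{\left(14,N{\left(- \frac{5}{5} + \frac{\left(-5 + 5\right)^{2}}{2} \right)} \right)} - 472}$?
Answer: $i \sqrt{479} \approx 21.886 i$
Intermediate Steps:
$N{\left(l \right)} = -10$
$I{\left(V,T \right)} = 3 + T$
$\sqrt{I{\left(14,N{\left(- \frac{5}{5} + \frac{\left(-5 + 5\right)^{2}}{2} \right)} \right)} - 472} = \sqrt{\left(3 - 10\right) - 472} = \sqrt{-7 - 472} = \sqrt{-479} = i \sqrt{479}$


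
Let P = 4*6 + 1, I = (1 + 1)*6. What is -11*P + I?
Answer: -263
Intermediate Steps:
I = 12 (I = 2*6 = 12)
P = 25 (P = 24 + 1 = 25)
-11*P + I = -11*25 + 12 = -275 + 12 = -263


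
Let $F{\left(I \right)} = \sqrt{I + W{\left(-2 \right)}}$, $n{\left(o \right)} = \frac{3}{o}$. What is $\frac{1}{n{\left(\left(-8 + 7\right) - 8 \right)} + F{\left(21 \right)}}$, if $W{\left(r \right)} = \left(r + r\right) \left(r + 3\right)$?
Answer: $\frac{3}{152} + \frac{9 \sqrt{17}}{152} \approx 0.26387$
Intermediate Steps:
$W{\left(r \right)} = 2 r \left(3 + r\right)$
$F{\left(I \right)} = \sqrt{-4 + I}$ ($F{\left(I \right)} = \sqrt{I + 2 \left(-2\right) \left(3 - 2\right)} = \sqrt{I + 2 \left(-2\right) 1} = \sqrt{I - 4} = \sqrt{-4 + I}$)
$\frac{1}{n{\left(\left(-8 + 7\right) - 8 \right)} + F{\left(21 \right)}} = \frac{1}{\frac{3}{\left(-8 + 7\right) - 8} + \sqrt{-4 + 21}} = \frac{1}{\frac{3}{-1 - 8} + \sqrt{17}} = \frac{1}{\frac{3}{-9} + \sqrt{17}} = \frac{1}{3 \left(- \frac{1}{9}\right) + \sqrt{17}} = \frac{1}{- \frac{1}{3} + \sqrt{17}}$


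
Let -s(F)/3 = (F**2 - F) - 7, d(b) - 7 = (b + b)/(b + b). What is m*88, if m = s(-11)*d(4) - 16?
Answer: -265408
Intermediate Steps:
d(b) = 8 (d(b) = 7 + (b + b)/(b + b) = 7 + (2*b)/((2*b)) = 7 + (2*b)*(1/(2*b)) = 7 + 1 = 8)
s(F) = 21 - 3*F**2 + 3*F (s(F) = -3*((F**2 - F) - 7) = -3*(-7 + F**2 - F) = 21 - 3*F**2 + 3*F)
m = -3016 (m = (21 - 3*(-11)**2 + 3*(-11))*8 - 16 = (21 - 3*121 - 33)*8 - 16 = (21 - 363 - 33)*8 - 16 = -375*8 - 16 = -3000 - 16 = -3016)
m*88 = -3016*88 = -265408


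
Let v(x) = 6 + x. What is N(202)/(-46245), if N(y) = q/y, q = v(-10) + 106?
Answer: -17/1556915 ≈ -1.0919e-5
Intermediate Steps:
q = 102 (q = (6 - 10) + 106 = -4 + 106 = 102)
N(y) = 102/y
N(202)/(-46245) = (102/202)/(-46245) = (102*(1/202))*(-1/46245) = (51/101)*(-1/46245) = -17/1556915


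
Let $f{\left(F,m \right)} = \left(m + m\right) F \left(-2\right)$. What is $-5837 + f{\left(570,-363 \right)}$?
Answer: $821803$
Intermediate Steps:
$f{\left(F,m \right)} = - 4 F m$ ($f{\left(F,m \right)} = 2 m \left(- 2 F\right) = - 4 F m$)
$-5837 + f{\left(570,-363 \right)} = -5837 - 2280 \left(-363\right) = -5837 + 827640 = 821803$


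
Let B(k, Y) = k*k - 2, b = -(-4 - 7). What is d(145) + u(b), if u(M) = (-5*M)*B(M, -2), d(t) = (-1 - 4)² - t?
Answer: -6665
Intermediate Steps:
b = 11 (b = -1*(-11) = 11)
d(t) = 25 - t (d(t) = (-5)² - t = 25 - t)
B(k, Y) = -2 + k² (B(k, Y) = k² - 2 = -2 + k²)
u(M) = -5*M*(-2 + M²) (u(M) = (-5*M)*(-2 + M²) = -5*M*(-2 + M²))
d(145) + u(b) = (25 - 1*145) + 5*11*(2 - 1*11²) = (25 - 145) + 5*11*(2 - 1*121) = -120 + 5*11*(2 - 121) = -120 + 5*11*(-119) = -120 - 6545 = -6665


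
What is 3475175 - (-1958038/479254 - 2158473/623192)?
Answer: 518961622839760419/149333629384 ≈ 3.4752e+6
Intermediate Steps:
3475175 - (-1958038/479254 - 2158473/623192) = 3475175 - (-1958038*1/479254 - 2158473*1/623192) = 3475175 - (-979019/239627 - 2158473/623192) = 3475175 - 1*(-1127345218219/149333629384) = 3475175 + 1127345218219/149333629384 = 518961622839760419/149333629384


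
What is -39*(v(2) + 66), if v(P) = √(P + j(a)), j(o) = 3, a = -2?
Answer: -2574 - 39*√5 ≈ -2661.2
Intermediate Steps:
v(P) = √(3 + P) (v(P) = √(P + 3) = √(3 + P))
-39*(v(2) + 66) = -39*(√(3 + 2) + 66) = -39*(√5 + 66) = -39*(66 + √5) = -2574 - 39*√5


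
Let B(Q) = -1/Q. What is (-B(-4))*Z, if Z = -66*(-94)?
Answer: -1551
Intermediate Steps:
Z = 6204
(-B(-4))*Z = -(-1)/(-4)*6204 = -(-1)*(-1)/4*6204 = -1*¼*6204 = -¼*6204 = -1551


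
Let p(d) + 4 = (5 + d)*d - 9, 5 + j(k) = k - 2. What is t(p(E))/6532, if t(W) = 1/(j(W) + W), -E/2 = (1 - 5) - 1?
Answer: 1/1744044 ≈ 5.7338e-7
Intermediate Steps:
j(k) = -7 + k (j(k) = -5 + (k - 2) = -5 + (-2 + k) = -7 + k)
E = 10 (E = -2*((1 - 5) - 1) = -2*(-4 - 1) = -2*(-5) = 10)
p(d) = -13 + d*(5 + d) (p(d) = -4 + ((5 + d)*d - 9) = -4 + (d*(5 + d) - 9) = -4 + (-9 + d*(5 + d)) = -13 + d*(5 + d))
t(W) = 1/(-7 + 2*W) (t(W) = 1/((-7 + W) + W) = 1/(-7 + 2*W))
t(p(E))/6532 = 1/(-7 + 2*(-13 + 10² + 5*10)*6532) = (1/6532)/(-7 + 2*(-13 + 100 + 50)) = (1/6532)/(-7 + 2*137) = (1/6532)/(-7 + 274) = (1/6532)/267 = (1/267)*(1/6532) = 1/1744044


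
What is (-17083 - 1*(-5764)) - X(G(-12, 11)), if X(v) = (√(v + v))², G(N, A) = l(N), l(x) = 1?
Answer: -11321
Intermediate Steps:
G(N, A) = 1
X(v) = 2*v (X(v) = (√(2*v))² = (√2*√v)² = 2*v)
(-17083 - 1*(-5764)) - X(G(-12, 11)) = (-17083 - 1*(-5764)) - 2 = (-17083 + 5764) - 1*2 = -11319 - 2 = -11321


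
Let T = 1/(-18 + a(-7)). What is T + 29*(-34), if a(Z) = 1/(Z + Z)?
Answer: -249472/253 ≈ -986.06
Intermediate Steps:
a(Z) = 1/(2*Z)
T = -14/253 (T = 1/(-18 + (½)/(-7)) = 1/(-18 + (½)*(-⅐)) = 1/(-18 - 1/14) = 1/(-253/14) = -14/253 ≈ -0.055336)
T + 29*(-34) = -14/253 + 29*(-34) = -14/253 - 986 = -249472/253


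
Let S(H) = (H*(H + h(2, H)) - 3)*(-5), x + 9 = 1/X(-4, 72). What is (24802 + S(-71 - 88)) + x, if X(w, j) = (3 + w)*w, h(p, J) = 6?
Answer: -387307/4 ≈ -96827.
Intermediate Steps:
X(w, j) = w*(3 + w)
x = -35/4 (x = -9 + 1/(-4*(3 - 4)) = -9 + 1/(-4*(-1)) = -9 + 1/4 = -9 + ¼ = -35/4 ≈ -8.7500)
S(H) = 15 - 5*H*(6 + H) (S(H) = (H*(H + 6) - 3)*(-5) = (H*(6 + H) - 3)*(-5) = (-3 + H*(6 + H))*(-5) = 15 - 5*H*(6 + H))
(24802 + S(-71 - 88)) + x = (24802 + (15 - 30*(-71 - 88) - 5*(-71 - 88)²)) - 35/4 = (24802 + (15 - 30*(-159) - 5*(-159)²)) - 35/4 = (24802 + (15 + 4770 - 5*25281)) - 35/4 = (24802 + (15 + 4770 - 126405)) - 35/4 = (24802 - 121620) - 35/4 = -96818 - 35/4 = -387307/4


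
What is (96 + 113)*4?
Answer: 836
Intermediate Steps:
(96 + 113)*4 = 209*4 = 836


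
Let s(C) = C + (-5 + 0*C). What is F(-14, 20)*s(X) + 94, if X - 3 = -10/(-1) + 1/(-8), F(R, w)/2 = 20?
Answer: 409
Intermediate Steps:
F(R, w) = 40 (F(R, w) = 2*20 = 40)
X = 103/8 (X = 3 + (-10/(-1) + 1/(-8)) = 3 + (-10*(-1) + 1*(-⅛)) = 3 + (10 - ⅛) = 3 + 79/8 = 103/8 ≈ 12.875)
s(C) = -5 + C (s(C) = C + (-5 + 0) = C - 5 = -5 + C)
F(-14, 20)*s(X) + 94 = 40*(-5 + 103/8) + 94 = 40*(63/8) + 94 = 315 + 94 = 409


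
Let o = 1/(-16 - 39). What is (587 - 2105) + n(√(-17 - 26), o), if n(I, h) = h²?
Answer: -4591949/3025 ≈ -1518.0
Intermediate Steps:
o = -1/55 (o = 1/(-55) = -1/55 ≈ -0.018182)
(587 - 2105) + n(√(-17 - 26), o) = (587 - 2105) + (-1/55)² = -1518 + 1/3025 = -4591949/3025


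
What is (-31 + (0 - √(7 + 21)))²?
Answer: 989 + 124*√7 ≈ 1317.1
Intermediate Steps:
(-31 + (0 - √(7 + 21)))² = (-31 + (0 - √28))² = (-31 + (0 - 2*√7))² = (-31 - 2*√7)²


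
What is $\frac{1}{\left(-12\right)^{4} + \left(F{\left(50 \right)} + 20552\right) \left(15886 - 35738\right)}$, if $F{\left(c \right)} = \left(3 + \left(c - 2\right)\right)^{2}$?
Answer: $- \frac{1}{459612620} \approx -2.1757 \cdot 10^{-9}$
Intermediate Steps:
$F{\left(c \right)} = \left(1 + c\right)^{2}$ ($F{\left(c \right)} = \left(3 + \left(c - 2\right)\right)^{2} = \left(3 + \left(-2 + c\right)\right)^{2} = \left(1 + c\right)^{2}$)
$\frac{1}{\left(-12\right)^{4} + \left(F{\left(50 \right)} + 20552\right) \left(15886 - 35738\right)} = \frac{1}{\left(-12\right)^{4} + \left(\left(1 + 50\right)^{2} + 20552\right) \left(15886 - 35738\right)} = \frac{1}{20736 + \left(51^{2} + 20552\right) \left(-19852\right)} = \frac{1}{20736 + \left(2601 + 20552\right) \left(-19852\right)} = \frac{1}{20736 + 23153 \left(-19852\right)} = \frac{1}{20736 - 459633356} = \frac{1}{-459612620} = - \frac{1}{459612620}$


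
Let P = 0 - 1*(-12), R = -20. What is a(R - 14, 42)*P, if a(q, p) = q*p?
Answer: -17136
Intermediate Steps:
P = 12 (P = 0 + 12 = 12)
a(q, p) = p*q
a(R - 14, 42)*P = (42*(-20 - 14))*12 = (42*(-34))*12 = -1428*12 = -17136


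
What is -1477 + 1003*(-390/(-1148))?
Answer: -652213/574 ≈ -1136.3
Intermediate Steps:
-1477 + 1003*(-390/(-1148)) = -1477 + 1003*(-390*(-1/1148)) = -1477 + 1003*(195/574) = -1477 + 195585/574 = -652213/574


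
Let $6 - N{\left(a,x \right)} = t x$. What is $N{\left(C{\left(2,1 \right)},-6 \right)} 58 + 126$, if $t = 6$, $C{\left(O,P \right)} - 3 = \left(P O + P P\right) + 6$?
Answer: $2562$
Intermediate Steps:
$C{\left(O,P \right)} = 9 + P^{2} + O P$ ($C{\left(O,P \right)} = 3 + \left(\left(P O + P P\right) + 6\right) = 3 + \left(\left(O P + P^{2}\right) + 6\right) = 3 + \left(\left(P^{2} + O P\right) + 6\right) = 3 + \left(6 + P^{2} + O P\right) = 9 + P^{2} + O P$)
$N{\left(a,x \right)} = 6 - 6 x$
$N{\left(C{\left(2,1 \right)},-6 \right)} 58 + 126 = \left(6 - -36\right) 58 + 126 = \left(6 + 36\right) 58 + 126 = 42 \cdot 58 + 126 = 2436 + 126 = 2562$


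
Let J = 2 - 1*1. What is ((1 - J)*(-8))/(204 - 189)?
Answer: 0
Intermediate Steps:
J = 1 (J = 2 - 1 = 1)
((1 - J)*(-8))/(204 - 189) = ((1 - 1*1)*(-8))/(204 - 189) = ((1 - 1)*(-8))/15 = (0*(-8))*(1/15) = 0*(1/15) = 0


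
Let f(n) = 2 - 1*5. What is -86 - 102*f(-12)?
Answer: 220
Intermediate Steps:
f(n) = -3 (f(n) = 2 - 5 = -3)
-86 - 102*f(-12) = -86 - 102*(-3) = -86 + 306 = 220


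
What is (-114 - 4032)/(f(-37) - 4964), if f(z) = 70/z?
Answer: 25567/30623 ≈ 0.83490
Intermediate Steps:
(-114 - 4032)/(f(-37) - 4964) = (-114 - 4032)/(70/(-37) - 4964) = -4146/(70*(-1/37) - 4964) = -4146/(-70/37 - 4964) = -4146/(-183738/37) = -4146*(-37/183738) = 25567/30623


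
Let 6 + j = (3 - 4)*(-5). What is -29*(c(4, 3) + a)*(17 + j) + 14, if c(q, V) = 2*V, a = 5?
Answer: -5090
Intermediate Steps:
j = -1 (j = -6 + (3 - 4)*(-5) = -6 - 1*(-5) = -6 + 5 = -1)
-29*(c(4, 3) + a)*(17 + j) + 14 = -29*(2*3 + 5)*(17 - 1) + 14 = -29*(6 + 5)*16 + 14 = -319*16 + 14 = -29*176 + 14 = -5104 + 14 = -5090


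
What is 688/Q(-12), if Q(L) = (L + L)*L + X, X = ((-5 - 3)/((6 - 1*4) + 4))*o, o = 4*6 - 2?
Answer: 258/97 ≈ 2.6598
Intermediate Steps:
o = 22 (o = 24 - 2 = 22)
X = -88/3 (X = ((-5 - 3)/((6 - 1*4) + 4))*22 = -8/((6 - 4) + 4)*22 = -8/(2 + 4)*22 = -8/6*22 = -8*⅙*22 = -4/3*22 = -88/3 ≈ -29.333)
Q(L) = -88/3 + 2*L² (Q(L) = (L + L)*L - 88/3 = (2*L)*L - 88/3 = 2*L² - 88/3 = -88/3 + 2*L²)
688/Q(-12) = 688/(-88/3 + 2*(-12)²) = 688/(-88/3 + 2*144) = 688/(-88/3 + 288) = 688/(776/3) = 688*(3/776) = 258/97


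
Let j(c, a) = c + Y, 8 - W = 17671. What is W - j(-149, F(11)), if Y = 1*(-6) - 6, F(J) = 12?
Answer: -17502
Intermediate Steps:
W = -17663 (W = 8 - 1*17671 = 8 - 17671 = -17663)
Y = -12 (Y = -6 - 6 = -12)
j(c, a) = -12 + c (j(c, a) = c - 12 = -12 + c)
W - j(-149, F(11)) = -17663 - (-12 - 149) = -17663 - 1*(-161) = -17663 + 161 = -17502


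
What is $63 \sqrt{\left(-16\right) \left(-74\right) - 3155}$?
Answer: $189 i \sqrt{219} \approx 2796.9 i$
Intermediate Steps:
$63 \sqrt{\left(-16\right) \left(-74\right) - 3155} = 63 \sqrt{1184 - 3155} = 63 \sqrt{-1971} = 63 \cdot 3 i \sqrt{219} = 189 i \sqrt{219}$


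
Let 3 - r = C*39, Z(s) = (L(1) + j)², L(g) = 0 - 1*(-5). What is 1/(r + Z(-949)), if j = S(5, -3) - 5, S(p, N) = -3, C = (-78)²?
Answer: -1/237264 ≈ -4.2147e-6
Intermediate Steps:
C = 6084
L(g) = 5 (L(g) = 0 + 5 = 5)
j = -8 (j = -3 - 5 = -8)
Z(s) = 9 (Z(s) = (5 - 8)² = (-3)² = 9)
r = -237273 (r = 3 - 6084*39 = 3 - 1*237276 = 3 - 237276 = -237273)
1/(r + Z(-949)) = 1/(-237273 + 9) = 1/(-237264) = -1/237264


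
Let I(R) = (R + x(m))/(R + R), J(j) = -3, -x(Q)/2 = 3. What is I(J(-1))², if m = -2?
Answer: 9/4 ≈ 2.2500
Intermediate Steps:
x(Q) = -6 (x(Q) = -2*3 = -6)
I(R) = (-6 + R)/(2*R) (I(R) = (R - 6)/(R + R) = (-6 + R)/((2*R)) = (-6 + R)*(1/(2*R)) = (-6 + R)/(2*R))
I(J(-1))² = ((½)*(-6 - 3)/(-3))² = ((½)*(-⅓)*(-9))² = (3/2)² = 9/4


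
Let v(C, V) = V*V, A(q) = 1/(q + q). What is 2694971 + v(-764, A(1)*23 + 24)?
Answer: 10784925/4 ≈ 2.6962e+6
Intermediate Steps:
A(q) = 1/(2*q)
v(C, V) = V²
2694971 + v(-764, A(1)*23 + 24) = 2694971 + (((½)/1)*23 + 24)² = 2694971 + (((½)*1)*23 + 24)² = 2694971 + ((½)*23 + 24)² = 2694971 + (23/2 + 24)² = 2694971 + (71/2)² = 2694971 + 5041/4 = 10784925/4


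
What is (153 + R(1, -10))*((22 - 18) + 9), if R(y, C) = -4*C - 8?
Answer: 2405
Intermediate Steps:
R(y, C) = -8 - 4*C
(153 + R(1, -10))*((22 - 18) + 9) = (153 + (-8 - 4*(-10)))*((22 - 18) + 9) = (153 + (-8 + 40))*(4 + 9) = (153 + 32)*13 = 185*13 = 2405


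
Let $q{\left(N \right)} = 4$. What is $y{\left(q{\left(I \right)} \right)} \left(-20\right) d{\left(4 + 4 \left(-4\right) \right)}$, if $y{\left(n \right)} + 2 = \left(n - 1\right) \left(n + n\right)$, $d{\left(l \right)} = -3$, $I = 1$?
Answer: $1320$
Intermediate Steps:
$y{\left(n \right)} = -2 + 2 n \left(-1 + n\right)$ ($y{\left(n \right)} = -2 + \left(n - 1\right) \left(n + n\right) = -2 + \left(-1 + n\right) 2 n = -2 + 2 n \left(-1 + n\right)$)
$y{\left(q{\left(I \right)} \right)} \left(-20\right) d{\left(4 + 4 \left(-4\right) \right)} = \left(-2 - 8 + 2 \cdot 4^{2}\right) \left(-20\right) \left(-3\right) = \left(-2 - 8 + 2 \cdot 16\right) \left(-20\right) \left(-3\right) = \left(-2 - 8 + 32\right) \left(-20\right) \left(-3\right) = 22 \left(-20\right) \left(-3\right) = \left(-440\right) \left(-3\right) = 1320$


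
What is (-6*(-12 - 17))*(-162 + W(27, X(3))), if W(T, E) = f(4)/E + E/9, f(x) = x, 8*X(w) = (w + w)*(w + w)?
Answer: -83839/3 ≈ -27946.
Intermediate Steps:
X(w) = w²/2 (X(w) = ((w + w)*(w + w))/8 = ((2*w)*(2*w))/8 = (4*w²)/8 = w²/2)
W(T, E) = 4/E + E/9
(-6*(-12 - 17))*(-162 + W(27, X(3))) = (-6*(-12 - 17))*(-162 + (4/(((½)*3²)) + ((½)*3²)/9)) = (-6*(-29))*(-162 + (4/(((½)*9)) + ((½)*9)/9)) = 174*(-162 + (4/(9/2) + (⅑)*(9/2))) = 174*(-162 + (4*(2/9) + ½)) = 174*(-162 + (8/9 + ½)) = 174*(-162 + 25/18) = 174*(-2891/18) = -83839/3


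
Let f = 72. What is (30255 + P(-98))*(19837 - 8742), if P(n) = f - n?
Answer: 337565375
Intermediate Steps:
P(n) = 72 - n
(30255 + P(-98))*(19837 - 8742) = (30255 + (72 - 1*(-98)))*(19837 - 8742) = (30255 + (72 + 98))*11095 = (30255 + 170)*11095 = 30425*11095 = 337565375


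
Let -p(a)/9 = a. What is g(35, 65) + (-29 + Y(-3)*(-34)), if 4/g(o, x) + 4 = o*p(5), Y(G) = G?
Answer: 115263/1579 ≈ 72.997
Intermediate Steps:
p(a) = -9*a
g(o, x) = 4/(-4 - 45*o) (g(o, x) = 4/(-4 + o*(-9*5)) = 4/(-4 + o*(-45)) = 4/(-4 - 45*o))
g(35, 65) + (-29 + Y(-3)*(-34)) = -4/(4 + 45*35) + (-29 - 3*(-34)) = -4/(4 + 1575) + (-29 + 102) = -4/1579 + 73 = 115263/1579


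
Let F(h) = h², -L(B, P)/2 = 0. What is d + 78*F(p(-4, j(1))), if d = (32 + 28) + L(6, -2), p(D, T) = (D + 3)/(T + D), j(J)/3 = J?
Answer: 138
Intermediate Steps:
j(J) = 3*J
L(B, P) = 0 (L(B, P) = -2*0 = 0)
p(D, T) = (3 + D)/(D + T)
d = 60 (d = (32 + 28) + 0 = 60 + 0 = 60)
d + 78*F(p(-4, j(1))) = 60 + 78*((3 - 4)/(-4 + 3*1))² = 60 + 78*(-1/(-4 + 3))² = 60 + 78*(-1/(-1))² = 60 + 78*(-1*(-1))² = 60 + 78*1² = 60 + 78*1 = 60 + 78 = 138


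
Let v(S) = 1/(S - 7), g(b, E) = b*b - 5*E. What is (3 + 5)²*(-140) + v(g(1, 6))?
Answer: -322561/36 ≈ -8960.0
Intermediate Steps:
g(b, E) = b² - 5*E
v(S) = 1/(-7 + S)
(3 + 5)²*(-140) + v(g(1, 6)) = (3 + 5)²*(-140) + 1/(-7 + (1² - 5*6)) = 8²*(-140) + 1/(-7 + (1 - 30)) = 64*(-140) + 1/(-7 - 29) = -8960 + 1/(-36) = -8960 - 1/36 = -322561/36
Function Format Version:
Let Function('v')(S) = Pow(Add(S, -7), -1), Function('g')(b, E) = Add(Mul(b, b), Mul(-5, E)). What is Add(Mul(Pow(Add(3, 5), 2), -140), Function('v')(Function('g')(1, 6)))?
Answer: Rational(-322561, 36) ≈ -8960.0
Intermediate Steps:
Function('g')(b, E) = Add(Pow(b, 2), Mul(-5, E))
Function('v')(S) = Pow(Add(-7, S), -1)
Add(Mul(Pow(Add(3, 5), 2), -140), Function('v')(Function('g')(1, 6))) = Add(Mul(Pow(Add(3, 5), 2), -140), Pow(Add(-7, Add(Pow(1, 2), Mul(-5, 6))), -1)) = Add(Mul(Pow(8, 2), -140), Pow(Add(-7, Add(1, -30)), -1)) = Add(Mul(64, -140), Pow(Add(-7, -29), -1)) = Add(-8960, Pow(-36, -1)) = Add(-8960, Rational(-1, 36)) = Rational(-322561, 36)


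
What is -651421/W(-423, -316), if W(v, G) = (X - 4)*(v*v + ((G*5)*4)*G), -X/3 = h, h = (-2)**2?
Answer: 651421/34816784 ≈ 0.018710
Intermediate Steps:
h = 4
X = -12 (X = -3*4 = -12)
W(v, G) = -320*G**2 - 16*v**2 (W(v, G) = (-12 - 4)*(v*v + ((G*5)*4)*G) = -16*(v**2 + ((5*G)*4)*G) = -16*(v**2 + (20*G)*G) = -16*(v**2 + 20*G**2) = -320*G**2 - 16*v**2)
-651421/W(-423, -316) = -651421/(-320*(-316)**2 - 16*(-423)**2) = -651421/(-320*99856 - 16*178929) = -651421/(-31953920 - 2862864) = -651421/(-34816784) = -651421*(-1/34816784) = 651421/34816784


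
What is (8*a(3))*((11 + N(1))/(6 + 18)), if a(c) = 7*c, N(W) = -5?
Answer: 42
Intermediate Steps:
(8*a(3))*((11 + N(1))/(6 + 18)) = (8*(7*3))*((11 - 5)/(6 + 18)) = (8*21)*(6/24) = 168*(6*(1/24)) = 168*(1/4) = 42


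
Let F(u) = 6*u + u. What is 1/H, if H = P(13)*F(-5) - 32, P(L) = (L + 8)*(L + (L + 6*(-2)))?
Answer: -1/10322 ≈ -9.6880e-5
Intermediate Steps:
P(L) = (-12 + 2*L)*(8 + L) (P(L) = (8 + L)*(L + (L - 12)) = (8 + L)*(L + (-12 + L)) = (8 + L)*(-12 + 2*L) = (-12 + 2*L)*(8 + L))
F(u) = 7*u
H = -10322 (H = (-96 + 2*13² + 4*13)*(7*(-5)) - 32 = (-96 + 2*169 + 52)*(-35) - 32 = (-96 + 338 + 52)*(-35) - 32 = 294*(-35) - 32 = -10290 - 32 = -10322)
1/H = 1/(-10322) = -1/10322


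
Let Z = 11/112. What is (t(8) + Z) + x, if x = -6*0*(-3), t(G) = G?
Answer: 907/112 ≈ 8.0982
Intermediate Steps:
Z = 11/112 (Z = 11*(1/112) = 11/112 ≈ 0.098214)
x = 0 (x = 0*(-3) = 0)
(t(8) + Z) + x = (8 + 11/112) + 0 = 907/112 + 0 = 907/112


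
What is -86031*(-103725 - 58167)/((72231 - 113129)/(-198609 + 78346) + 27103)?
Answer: 11713221478332/22793909 ≈ 5.1388e+5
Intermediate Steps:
-86031*(-103725 - 58167)/((72231 - 113129)/(-198609 + 78346) + 27103) = -86031*(-161892/(-40898/(-120263) + 27103)) = -86031*(-161892/(-40898*(-1/120263) + 27103)) = -86031*(-161892/(286/841 + 27103)) = -86031/((22793909/841)*(-1/161892)) = -86031/(-22793909/136151172) = -86031*(-136151172/22793909) = 11713221478332/22793909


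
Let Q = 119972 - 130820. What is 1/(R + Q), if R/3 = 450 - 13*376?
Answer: -1/24162 ≈ -4.1387e-5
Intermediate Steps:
R = -13314 (R = 3*(450 - 13*376) = 3*(450 - 4888) = 3*(-4438) = -13314)
Q = -10848
1/(R + Q) = 1/(-13314 - 10848) = 1/(-24162) = -1/24162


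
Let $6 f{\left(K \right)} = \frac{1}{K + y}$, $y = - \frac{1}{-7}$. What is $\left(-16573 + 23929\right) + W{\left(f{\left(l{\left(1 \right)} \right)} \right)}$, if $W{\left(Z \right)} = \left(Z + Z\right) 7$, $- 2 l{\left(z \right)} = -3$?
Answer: $\frac{507662}{69} \approx 7357.4$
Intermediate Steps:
$l{\left(z \right)} = \frac{3}{2}$ ($l{\left(z \right)} = \left(- \frac{1}{2}\right) \left(-3\right) = \frac{3}{2}$)
$y = \frac{1}{7}$ ($y = \left(-1\right) \left(- \frac{1}{7}\right) = \frac{1}{7} \approx 0.14286$)
$f{\left(K \right)} = \frac{1}{6 \left(\frac{1}{7} + K\right)}$ ($f{\left(K \right)} = \frac{1}{6 \left(K + \frac{1}{7}\right)} = \frac{1}{6 \left(\frac{1}{7} + K\right)}$)
$W{\left(Z \right)} = 14 Z$ ($W{\left(Z \right)} = 2 Z 7 = 14 Z$)
$\left(-16573 + 23929\right) + W{\left(f{\left(l{\left(1 \right)} \right)} \right)} = \left(-16573 + 23929\right) + 14 \frac{7}{6 \left(1 + 7 \cdot \frac{3}{2}\right)} = 7356 + 14 \frac{7}{6 \left(1 + \frac{21}{2}\right)} = 7356 + 14 \frac{7}{6 \cdot \frac{23}{2}} = 7356 + 14 \cdot \frac{7}{6} \cdot \frac{2}{23} = 7356 + 14 \cdot \frac{7}{69} = 7356 + \frac{98}{69} = \frac{507662}{69}$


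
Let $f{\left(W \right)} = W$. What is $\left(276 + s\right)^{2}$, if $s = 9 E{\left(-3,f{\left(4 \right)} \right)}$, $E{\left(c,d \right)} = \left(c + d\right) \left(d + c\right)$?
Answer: $81225$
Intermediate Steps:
$E{\left(c,d \right)} = \left(c + d\right)^{2}$ ($E{\left(c,d \right)} = \left(c + d\right) \left(c + d\right) = \left(c + d\right)^{2}$)
$s = 9$ ($s = 9 \left(-3 + 4\right)^{2} = 9 \cdot 1^{2} = 9 \cdot 1 = 9$)
$\left(276 + s\right)^{2} = \left(276 + 9\right)^{2} = 285^{2} = 81225$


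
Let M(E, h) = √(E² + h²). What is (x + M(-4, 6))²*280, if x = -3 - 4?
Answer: 28280 - 7840*√13 ≈ 12.478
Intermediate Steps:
x = -7
(x + M(-4, 6))²*280 = (-7 + √((-4)² + 6²))²*280 = (-7 + √(16 + 36))²*280 = (-7 + √52)²*280 = (-7 + 2*√13)²*280 = 280*(-7 + 2*√13)²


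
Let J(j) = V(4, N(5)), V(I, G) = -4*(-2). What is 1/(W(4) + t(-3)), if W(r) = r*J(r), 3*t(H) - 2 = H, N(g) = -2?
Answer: 3/95 ≈ 0.031579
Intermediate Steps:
V(I, G) = 8
J(j) = 8
t(H) = ⅔ + H/3
W(r) = 8*r (W(r) = r*8 = 8*r)
1/(W(4) + t(-3)) = 1/(8*4 + (⅔ + (⅓)*(-3))) = 1/(32 + (⅔ - 1)) = 1/(32 - ⅓) = 1/(95/3) = 3/95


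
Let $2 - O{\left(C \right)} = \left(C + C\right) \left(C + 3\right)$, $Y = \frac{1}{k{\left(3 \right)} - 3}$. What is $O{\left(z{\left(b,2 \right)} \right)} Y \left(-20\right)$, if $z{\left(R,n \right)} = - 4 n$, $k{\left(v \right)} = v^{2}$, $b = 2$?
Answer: $260$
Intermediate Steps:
$Y = \frac{1}{6}$ ($Y = \frac{1}{3^{2} - 3} = \frac{1}{9 - 3} = \frac{1}{6} \approx 0.16667$)
$O{\left(C \right)} = 2 - 2 C \left(3 + C\right)$ ($O{\left(C \right)} = 2 - \left(C + C\right) \left(C + 3\right) = 2 - 2 C \left(3 + C\right)$)
$O{\left(z{\left(b,2 \right)} \right)} Y \left(-20\right) = \left(2 - 6 \left(\left(-4\right) 2\right) - 2 \left(\left(-4\right) 2\right)^{2}\right) \frac{1}{6} \left(-20\right) = \left(2 - -48 - 2 \left(-8\right)^{2}\right) \frac{1}{6} \left(-20\right) = \left(2 + 48 - 128\right) \frac{1}{6} \left(-20\right) = \left(-78\right) \frac{1}{6} \left(-20\right) = \left(-13\right) \left(-20\right) = 260$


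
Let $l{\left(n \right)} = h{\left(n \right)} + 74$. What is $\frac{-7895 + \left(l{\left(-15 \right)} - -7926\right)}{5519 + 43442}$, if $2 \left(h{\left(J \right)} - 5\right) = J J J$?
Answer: $- \frac{3155}{97922} \approx -0.03222$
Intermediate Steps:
$h{\left(J \right)} = 5 + \frac{J^{3}}{2}$ ($h{\left(J \right)} = 5 + \frac{J J J}{2} = 5 + \frac{J^{2} J}{2} = 5 + \frac{J^{3}}{2}$)
$l{\left(n \right)} = 79 + \frac{n^{3}}{2}$ ($l{\left(n \right)} = \left(5 + \frac{n^{3}}{2}\right) + 74 = 79 + \frac{n^{3}}{2}$)
$\frac{-7895 + \left(l{\left(-15 \right)} - -7926\right)}{5519 + 43442} = \frac{-7895 + \left(\left(79 + \frac{\left(-15\right)^{3}}{2}\right) - -7926\right)}{5519 + 43442} = \frac{-7895 + \left(\left(79 + \frac{1}{2} \left(-3375\right)\right) + 7926\right)}{48961} = \left(-7895 + \left(\left(79 - \frac{3375}{2}\right) + 7926\right)\right) \frac{1}{48961} = \left(-7895 + \left(- \frac{3217}{2} + 7926\right)\right) \frac{1}{48961} = \left(-7895 + \frac{12635}{2}\right) \frac{1}{48961} = \left(- \frac{3155}{2}\right) \frac{1}{48961} = - \frac{3155}{97922}$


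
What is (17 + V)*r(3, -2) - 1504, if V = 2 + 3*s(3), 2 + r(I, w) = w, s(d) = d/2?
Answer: -1598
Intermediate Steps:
s(d) = d/2 (s(d) = d*(1/2) = d/2)
r(I, w) = -2 + w
V = 13/2 (V = 2 + 3*((1/2)*3) = 2 + 3*(3/2) = 2 + 9/2 = 13/2 ≈ 6.5000)
(17 + V)*r(3, -2) - 1504 = (17 + 13/2)*(-2 - 2) - 1504 = (47/2)*(-4) - 1504 = -94 - 1504 = -1598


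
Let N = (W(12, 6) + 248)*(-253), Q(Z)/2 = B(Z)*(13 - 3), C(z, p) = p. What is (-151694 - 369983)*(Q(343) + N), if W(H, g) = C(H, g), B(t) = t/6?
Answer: 98782670012/3 ≈ 3.2928e+10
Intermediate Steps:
B(t) = t/6 (B(t) = t*(1/6) = t/6)
W(H, g) = g
Q(Z) = 10*Z/3 (Q(Z) = 2*((Z/6)*(13 - 3)) = 2*((Z/6)*10) = 2*(5*Z/3) = 10*Z/3)
N = -64262 (N = (6 + 248)*(-253) = 254*(-253) = -64262)
(-151694 - 369983)*(Q(343) + N) = (-151694 - 369983)*((10/3)*343 - 64262) = -521677*(3430/3 - 64262) = -521677*(-189356/3) = 98782670012/3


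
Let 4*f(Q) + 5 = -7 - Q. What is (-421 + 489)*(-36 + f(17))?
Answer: -2941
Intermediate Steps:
f(Q) = -3 - Q/4 (f(Q) = -5/4 + (-7 - Q)/4 = -5/4 + (-7/4 - Q/4) = -3 - Q/4)
(-421 + 489)*(-36 + f(17)) = (-421 + 489)*(-36 + (-3 - ¼*17)) = 68*(-36 + (-3 - 17/4)) = 68*(-36 - 29/4) = 68*(-173/4) = -2941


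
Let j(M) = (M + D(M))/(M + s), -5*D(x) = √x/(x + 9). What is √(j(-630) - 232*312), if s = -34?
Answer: √(-949623041619900 - 19090*I*√70)/114540 ≈ 2.2625e-8 - 269.04*I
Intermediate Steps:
D(x) = -√x/(5*(9 + x)) (D(x) = -√x/(5*(x + 9)) = -√x/(5*(9 + x)))
j(M) = (M - √M/(45 + 5*M))/(-34 + M) (j(M) = (M - √M/(45 + 5*M))/(M - 34) = (M - √M/(45 + 5*M))/(-34 + M))
√(j(-630) - 232*312) = √((-3*I*√70/5 - 630*(9 - 630))/((-34 - 630)*(9 - 630)) - 232*312) = √((-3*I*√70/5 - 630*(-621))/(-664*(-621)) - 72384) = √(-1/664*(-1/621)*(-3*I*√70/5 + 391230) - 72384) = √(-1/664*(-1/621)*(391230 - 3*I*√70/5) - 72384) = √((315/332 - I*√70/687240) - 72384) = √(-24031173/332 - I*√70/687240)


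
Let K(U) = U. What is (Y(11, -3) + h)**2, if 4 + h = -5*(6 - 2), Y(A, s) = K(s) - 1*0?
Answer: 729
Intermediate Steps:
Y(A, s) = s (Y(A, s) = s - 1*0 = s + 0 = s)
h = -24 (h = -4 - 5*(6 - 2) = -4 - 5*4 = -4 - 20 = -24)
(Y(11, -3) + h)**2 = (-3 - 24)**2 = (-27)**2 = 729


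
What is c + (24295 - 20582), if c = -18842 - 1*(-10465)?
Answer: -4664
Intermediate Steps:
c = -8377 (c = -18842 + 10465 = -8377)
c + (24295 - 20582) = -8377 + (24295 - 20582) = -8377 + 3713 = -4664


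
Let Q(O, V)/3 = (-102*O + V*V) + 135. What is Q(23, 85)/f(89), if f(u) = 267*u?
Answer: 5014/7921 ≈ 0.63300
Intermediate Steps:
Q(O, V) = 405 - 306*O + 3*V**2 (Q(O, V) = 3*((-102*O + V*V) + 135) = 3*((-102*O + V**2) + 135) = 3*((V**2 - 102*O) + 135) = 3*(135 + V**2 - 102*O) = 405 - 306*O + 3*V**2)
Q(23, 85)/f(89) = (405 - 306*23 + 3*85**2)/((267*89)) = (405 - 7038 + 3*7225)/23763 = (405 - 7038 + 21675)*(1/23763) = 15042*(1/23763) = 5014/7921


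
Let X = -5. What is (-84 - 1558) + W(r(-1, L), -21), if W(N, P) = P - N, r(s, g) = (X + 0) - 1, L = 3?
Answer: -1657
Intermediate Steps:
r(s, g) = -6 (r(s, g) = (-5 + 0) - 1 = -5 - 1 = -6)
(-84 - 1558) + W(r(-1, L), -21) = (-84 - 1558) + (-21 - 1*(-6)) = -1642 + (-21 + 6) = -1642 - 15 = -1657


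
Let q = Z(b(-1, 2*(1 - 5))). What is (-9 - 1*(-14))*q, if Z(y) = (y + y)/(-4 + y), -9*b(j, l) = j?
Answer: -2/7 ≈ -0.28571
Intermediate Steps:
b(j, l) = -j/9
Z(y) = 2*y/(-4 + y) (Z(y) = (2*y)/(-4 + y) = 2*y/(-4 + y))
q = -2/35 (q = 2*(-1/9*(-1))/(-4 - 1/9*(-1)) = 2*(1/9)/(-4 + 1/9) = 2*(1/9)/(-35/9) = 2*(1/9)*(-9/35) = -2/35 ≈ -0.057143)
(-9 - 1*(-14))*q = (-9 - 1*(-14))*(-2/35) = (-9 + 14)*(-2/35) = 5*(-2/35) = -2/7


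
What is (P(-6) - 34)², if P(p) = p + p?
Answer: 2116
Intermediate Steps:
P(p) = 2*p
(P(-6) - 34)² = (2*(-6) - 34)² = (-12 - 34)² = (-46)² = 2116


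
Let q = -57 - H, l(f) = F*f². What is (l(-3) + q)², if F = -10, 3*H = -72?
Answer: 15129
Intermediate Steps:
H = -24 (H = (⅓)*(-72) = -24)
l(f) = -10*f²
q = -33 (q = -57 - 1*(-24) = -57 + 24 = -33)
(l(-3) + q)² = (-10*(-3)² - 33)² = (-10*9 - 33)² = (-90 - 33)² = (-123)² = 15129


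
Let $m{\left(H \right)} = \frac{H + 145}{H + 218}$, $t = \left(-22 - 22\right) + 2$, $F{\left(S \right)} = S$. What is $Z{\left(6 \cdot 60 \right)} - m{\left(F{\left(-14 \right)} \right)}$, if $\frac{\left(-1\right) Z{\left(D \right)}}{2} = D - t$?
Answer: $- \frac{164147}{204} \approx -804.64$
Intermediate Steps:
$t = -42$ ($t = -44 + 2 = -42$)
$m{\left(H \right)} = \frac{145 + H}{218 + H}$
$Z{\left(D \right)} = -84 - 2 D$ ($Z{\left(D \right)} = - 2 \left(D - -42\right) = - 2 \left(D + 42\right) = - 2 \left(42 + D\right) = -84 - 2 D$)
$Z{\left(6 \cdot 60 \right)} - m{\left(F{\left(-14 \right)} \right)} = \left(-84 - 2 \cdot 6 \cdot 60\right) - \frac{145 - 14}{218 - 14} = \left(-84 - 720\right) - \frac{1}{204} \cdot 131 = -804 - \frac{131}{204} = - \frac{164147}{204}$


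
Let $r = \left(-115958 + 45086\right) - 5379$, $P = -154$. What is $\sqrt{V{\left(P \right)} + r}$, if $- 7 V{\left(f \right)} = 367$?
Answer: $\frac{2 i \sqrt{934717}}{7} \approx 276.23 i$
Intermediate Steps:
$V{\left(f \right)} = - \frac{367}{7}$ ($V{\left(f \right)} = \left(- \frac{1}{7}\right) 367 = - \frac{367}{7}$)
$r = -76251$ ($r = -70872 - 5379 = -76251$)
$\sqrt{V{\left(P \right)} + r} = \sqrt{- \frac{367}{7} - 76251} = \sqrt{- \frac{534124}{7}} = \frac{2 i \sqrt{934717}}{7}$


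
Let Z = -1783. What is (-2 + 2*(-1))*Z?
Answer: 7132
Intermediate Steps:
(-2 + 2*(-1))*Z = (-2 + 2*(-1))*(-1783) = (-2 - 2)*(-1783) = -4*(-1783) = 7132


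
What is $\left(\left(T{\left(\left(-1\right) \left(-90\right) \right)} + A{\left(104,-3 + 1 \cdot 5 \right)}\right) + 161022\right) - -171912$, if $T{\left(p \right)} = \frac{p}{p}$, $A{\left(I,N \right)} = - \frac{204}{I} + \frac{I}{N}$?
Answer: $\frac{8657611}{26} \approx 3.3299 \cdot 10^{5}$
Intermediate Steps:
$T{\left(p \right)} = 1$
$\left(\left(T{\left(\left(-1\right) \left(-90\right) \right)} + A{\left(104,-3 + 1 \cdot 5 \right)}\right) + 161022\right) - -171912 = \left(\left(1 + \left(- \frac{204}{104} + \frac{104}{-3 + 1 \cdot 5}\right)\right) + 161022\right) - -171912 = \left(\left(1 + \left(\left(-204\right) \frac{1}{104} + \frac{104}{-3 + 5}\right)\right) + 161022\right) + 171912 = \left(\left(1 - \left(\frac{51}{26} - \frac{104}{2}\right)\right) + 161022\right) + 171912 = \left(\left(1 + \left(- \frac{51}{26} + 104 \cdot \frac{1}{2}\right)\right) + 161022\right) + 171912 = \left(\left(1 + \left(- \frac{51}{26} + 52\right)\right) + 161022\right) + 171912 = \left(\left(1 + \frac{1301}{26}\right) + 161022\right) + 171912 = \left(\frac{1327}{26} + 161022\right) + 171912 = \frac{4187899}{26} + 171912 = \frac{8657611}{26}$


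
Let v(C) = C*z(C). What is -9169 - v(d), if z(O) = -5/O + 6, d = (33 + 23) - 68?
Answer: -9092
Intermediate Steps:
d = -12 (d = 56 - 68 = -12)
z(O) = 6 - 5/O
v(C) = C*(6 - 5/C)
-9169 - v(d) = -9169 - (-5 + 6*(-12)) = -9169 - (-5 - 72) = -9169 - 1*(-77) = -9169 + 77 = -9092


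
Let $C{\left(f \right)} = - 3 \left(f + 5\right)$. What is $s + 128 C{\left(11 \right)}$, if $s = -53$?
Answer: $-6197$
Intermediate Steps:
$C{\left(f \right)} = -15 - 3 f$ ($C{\left(f \right)} = - 3 \left(5 + f\right) = -15 - 3 f$)
$s + 128 C{\left(11 \right)} = -53 + 128 \left(-15 - 33\right) = -53 + 128 \left(-48\right) = -53 - 6144 = -6197$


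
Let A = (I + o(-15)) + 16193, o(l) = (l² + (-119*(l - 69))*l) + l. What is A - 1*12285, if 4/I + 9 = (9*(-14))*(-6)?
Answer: -108929030/747 ≈ -1.4582e+5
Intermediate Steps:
o(l) = l + l² + l*(8211 - 119*l) (o(l) = (l² + (-119*(-69 + l))*l) + l = (l² + (8211 - 119*l)*l) + l = (l² + l*(8211 - 119*l)) + l = l + l² + l*(8211 - 119*l))
I = 4/747 (I = 4/(-9 + (9*(-14))*(-6)) = 4/(-9 - 126*(-6)) = 4/(-9 + 756) = 4/747 ≈ 0.0053548)
A = -99752135/747 (A = (4/747 + 2*(-15)*(4106 - 59*(-15))) + 16193 = (4/747 + 2*(-15)*(4106 + 885)) + 16193 = (4/747 + 2*(-15)*4991) + 16193 = (4/747 - 149730) + 16193 = -111848306/747 + 16193 = -99752135/747 ≈ -1.3354e+5)
A - 1*12285 = -99752135/747 - 1*12285 = -99752135/747 - 12285 = -108929030/747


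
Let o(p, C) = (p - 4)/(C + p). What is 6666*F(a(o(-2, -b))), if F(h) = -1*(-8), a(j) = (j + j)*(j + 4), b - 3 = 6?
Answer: 53328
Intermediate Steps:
b = 9 (b = 3 + 6 = 9)
o(p, C) = (-4 + p)/(C + p)
a(j) = 2*j*(4 + j) (a(j) = (2*j)*(4 + j) = 2*j*(4 + j))
F(h) = 8
6666*F(a(o(-2, -b))) = 6666*8 = 53328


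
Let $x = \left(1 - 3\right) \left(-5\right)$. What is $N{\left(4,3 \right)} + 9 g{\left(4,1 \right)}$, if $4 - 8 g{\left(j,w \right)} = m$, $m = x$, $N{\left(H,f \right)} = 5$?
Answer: $- \frac{7}{4} \approx -1.75$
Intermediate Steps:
$x = 10$ ($x = \left(-2\right) \left(-5\right) = 10$)
$m = 10$
$g{\left(j,w \right)} = - \frac{3}{4}$ ($g{\left(j,w \right)} = \frac{1}{2} - \frac{5}{4} = - \frac{3}{4}$)
$N{\left(4,3 \right)} + 9 g{\left(4,1 \right)} = 5 + 9 \left(- \frac{3}{4}\right) = 5 - \frac{27}{4} = - \frac{7}{4}$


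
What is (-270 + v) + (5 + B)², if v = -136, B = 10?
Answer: -181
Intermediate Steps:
(-270 + v) + (5 + B)² = (-270 - 136) + (5 + 10)² = -406 + 15² = -406 + 225 = -181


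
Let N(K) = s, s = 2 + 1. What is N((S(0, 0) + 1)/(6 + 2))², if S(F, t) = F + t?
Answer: 9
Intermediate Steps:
s = 3
N(K) = 3
N((S(0, 0) + 1)/(6 + 2))² = 3² = 9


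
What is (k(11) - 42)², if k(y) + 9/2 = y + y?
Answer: 2401/4 ≈ 600.25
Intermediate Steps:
k(y) = -9/2 + 2*y (k(y) = -9/2 + (y + y) = -9/2 + 2*y)
(k(11) - 42)² = ((-9/2 + 2*11) - 42)² = ((-9/2 + 22) - 42)² = (35/2 - 42)² = (-49/2)² = 2401/4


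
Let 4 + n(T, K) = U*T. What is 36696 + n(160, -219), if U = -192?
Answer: 5972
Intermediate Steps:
n(T, K) = -4 - 192*T
36696 + n(160, -219) = 36696 + (-4 - 192*160) = 36696 + (-4 - 30720) = 36696 - 30724 = 5972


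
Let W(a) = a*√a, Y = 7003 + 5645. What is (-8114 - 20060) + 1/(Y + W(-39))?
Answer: -1502906554718/53343741 + 13*I*√39/53343741 ≈ -28174.0 + 1.5219e-6*I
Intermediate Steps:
Y = 12648
W(a) = a^(3/2)
(-8114 - 20060) + 1/(Y + W(-39)) = (-8114 - 20060) + 1/(12648 + (-39)^(3/2)) = -28174 + 1/(12648 - 39*I*√39)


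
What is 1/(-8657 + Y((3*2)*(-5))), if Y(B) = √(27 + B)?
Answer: -8657/74943652 - I*√3/74943652 ≈ -0.00011551 - 2.3111e-8*I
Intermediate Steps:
1/(-8657 + Y((3*2)*(-5))) = 1/(-8657 + √(27 + (3*2)*(-5))) = 1/(-8657 + √(27 + 6*(-5))) = 1/(-8657 + √(27 - 30)) = 1/(-8657 + √(-3)) = 1/(-8657 + I*√3)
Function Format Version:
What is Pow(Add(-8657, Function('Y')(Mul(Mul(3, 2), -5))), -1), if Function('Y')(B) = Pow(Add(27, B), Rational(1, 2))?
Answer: Add(Rational(-8657, 74943652), Mul(Rational(-1, 74943652), I, Pow(3, Rational(1, 2)))) ≈ Add(-0.00011551, Mul(-2.3111e-8, I))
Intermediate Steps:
Pow(Add(-8657, Function('Y')(Mul(Mul(3, 2), -5))), -1) = Pow(Add(-8657, Pow(Add(27, Mul(Mul(3, 2), -5)), Rational(1, 2))), -1) = Pow(Add(-8657, Pow(Add(27, Mul(6, -5)), Rational(1, 2))), -1) = Pow(Add(-8657, Pow(Add(27, -30), Rational(1, 2))), -1) = Pow(Add(-8657, Pow(-3, Rational(1, 2))), -1) = Pow(Add(-8657, Mul(I, Pow(3, Rational(1, 2)))), -1)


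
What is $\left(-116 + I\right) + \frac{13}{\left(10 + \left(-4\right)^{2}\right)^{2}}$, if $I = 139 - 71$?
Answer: $- \frac{2495}{52} \approx -47.981$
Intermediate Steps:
$I = 68$
$\left(-116 + I\right) + \frac{13}{\left(10 + \left(-4\right)^{2}\right)^{2}} = \left(-116 + 68\right) + \frac{13}{\left(10 + \left(-4\right)^{2}\right)^{2}} = -48 + \frac{13}{\left(10 + 16\right)^{2}} = -48 + \frac{13}{26^{2}} = -48 + \frac{13}{676} = -48 + 13 \cdot \frac{1}{676} = -48 + \frac{1}{52} = - \frac{2495}{52}$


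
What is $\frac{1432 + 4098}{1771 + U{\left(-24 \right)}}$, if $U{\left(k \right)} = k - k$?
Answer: $\frac{790}{253} \approx 3.1225$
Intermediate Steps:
$U{\left(k \right)} = 0$
$\frac{1432 + 4098}{1771 + U{\left(-24 \right)}} = \frac{1432 + 4098}{1771 + 0} = \frac{5530}{1771} = 5530 \cdot \frac{1}{1771} = \frac{790}{253}$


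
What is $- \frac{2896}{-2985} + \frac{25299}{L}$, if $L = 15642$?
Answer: $\frac{13424083}{5187930} \approx 2.5876$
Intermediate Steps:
$- \frac{2896}{-2985} + \frac{25299}{L} = - \frac{2896}{-2985} + \frac{25299}{15642} = \left(-2896\right) \left(- \frac{1}{2985}\right) + 25299 \cdot \frac{1}{15642} = \frac{2896}{2985} + \frac{2811}{1738} = \frac{13424083}{5187930}$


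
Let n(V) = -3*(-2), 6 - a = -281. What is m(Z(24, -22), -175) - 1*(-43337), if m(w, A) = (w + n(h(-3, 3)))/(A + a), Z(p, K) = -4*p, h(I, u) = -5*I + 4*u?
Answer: 2426827/56 ≈ 43336.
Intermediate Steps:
a = 287 (a = 6 - 1*(-281) = 6 + 281 = 287)
n(V) = 6
m(w, A) = (6 + w)/(287 + A) (m(w, A) = (w + 6)/(A + 287) = (6 + w)/(287 + A))
m(Z(24, -22), -175) - 1*(-43337) = (6 - 4*24)/(287 - 175) - 1*(-43337) = (6 - 96)/112 + 43337 = (1/112)*(-90) + 43337 = -45/56 + 43337 = 2426827/56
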